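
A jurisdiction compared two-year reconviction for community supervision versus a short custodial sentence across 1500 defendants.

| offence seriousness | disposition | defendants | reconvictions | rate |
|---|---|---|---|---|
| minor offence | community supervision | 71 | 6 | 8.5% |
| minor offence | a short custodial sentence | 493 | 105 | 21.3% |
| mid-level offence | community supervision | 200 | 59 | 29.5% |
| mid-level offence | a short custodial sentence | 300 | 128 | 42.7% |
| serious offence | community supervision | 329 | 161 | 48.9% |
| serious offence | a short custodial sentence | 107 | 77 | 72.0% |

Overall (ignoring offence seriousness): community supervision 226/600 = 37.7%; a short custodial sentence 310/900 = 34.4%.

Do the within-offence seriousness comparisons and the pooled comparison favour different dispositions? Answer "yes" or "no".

yes

Within each offence seriousness level (minor offence 8.5% vs 21.3%; mid-level offence 29.5% vs 42.7%; serious offence 48.9% vs 72.0%), community supervision has the lower rate every time. Pooled: 37.7% vs 34.4% — a short custodial sentence has the lower rate overall. The two comparisons disagree.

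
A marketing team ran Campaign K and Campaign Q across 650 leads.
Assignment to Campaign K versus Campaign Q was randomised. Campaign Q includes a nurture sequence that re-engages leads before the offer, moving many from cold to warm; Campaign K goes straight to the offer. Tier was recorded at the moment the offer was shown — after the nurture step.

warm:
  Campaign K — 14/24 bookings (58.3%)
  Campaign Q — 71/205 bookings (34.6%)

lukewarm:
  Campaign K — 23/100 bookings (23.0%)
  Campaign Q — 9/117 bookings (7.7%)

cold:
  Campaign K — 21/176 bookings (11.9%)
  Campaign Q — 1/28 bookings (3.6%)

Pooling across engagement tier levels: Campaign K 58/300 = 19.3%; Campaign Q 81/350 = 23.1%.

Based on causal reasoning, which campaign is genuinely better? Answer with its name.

The engagement tier-specific comparison favours Campaign K throughout, but the pooled figures favour Campaign Q. The question is whether to condition on engagement tier.
Engagement tier is downstream of the campaign. One should not condition on a consequence of treatment, so the overall rates are the right comparison.
Pooled: Campaign K 19.3% vs Campaign Q 23.1%; Campaign Q is higher overall.

Campaign Q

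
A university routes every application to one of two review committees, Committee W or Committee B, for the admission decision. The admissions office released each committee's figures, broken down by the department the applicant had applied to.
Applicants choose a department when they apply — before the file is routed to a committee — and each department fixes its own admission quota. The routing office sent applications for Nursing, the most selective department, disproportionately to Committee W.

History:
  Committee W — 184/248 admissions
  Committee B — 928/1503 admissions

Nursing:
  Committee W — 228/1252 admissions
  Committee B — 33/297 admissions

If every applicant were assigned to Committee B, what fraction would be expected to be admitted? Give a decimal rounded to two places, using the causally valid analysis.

Committee W is higher inside every department stratum but Committee B is higher in aggregate. Whether to stratify depends on how department relates to the review committee.
Here department is a common cause — it drives both which review committee a case falls under and the outcome. The crude comparison mixes populations; the stratum-specific rates are the causally relevant ones.
Standardising Committee B to the population department mix: 0.531·928/1503 + 0.469·33/297 = 0.380.

0.38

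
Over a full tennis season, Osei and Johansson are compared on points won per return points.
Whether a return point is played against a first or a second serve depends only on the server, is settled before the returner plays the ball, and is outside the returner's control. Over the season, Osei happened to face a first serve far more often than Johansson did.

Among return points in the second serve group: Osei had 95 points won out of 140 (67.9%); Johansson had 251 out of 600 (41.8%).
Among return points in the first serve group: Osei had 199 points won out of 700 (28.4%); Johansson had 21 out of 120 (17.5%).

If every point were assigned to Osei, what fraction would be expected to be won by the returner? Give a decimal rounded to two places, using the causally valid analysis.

The serve type-specific comparison favours Osei throughout, but the pooled figures favour Johansson. The question is whether to condition on serve type.
Here serve type is a common cause — it drives both which player a case falls under and the outcome. The crude comparison mixes populations; the stratum-specific rates are the causally relevant ones.
Standardising Osei to the population serve type mix: 0.474·95/140 + 0.526·199/700 = 0.471.

0.47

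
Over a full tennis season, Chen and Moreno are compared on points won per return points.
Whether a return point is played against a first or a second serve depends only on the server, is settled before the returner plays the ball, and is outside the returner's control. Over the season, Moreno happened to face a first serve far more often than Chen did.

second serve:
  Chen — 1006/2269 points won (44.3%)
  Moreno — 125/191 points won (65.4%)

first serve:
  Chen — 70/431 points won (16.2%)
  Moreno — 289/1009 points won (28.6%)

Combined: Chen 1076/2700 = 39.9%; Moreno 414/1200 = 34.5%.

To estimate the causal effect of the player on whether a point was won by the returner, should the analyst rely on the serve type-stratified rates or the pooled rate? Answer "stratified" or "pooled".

stratified

Moreno is higher inside every serve type stratum but Chen is higher in aggregate. Whether to stratify depends on how serve type relates to the player.
The imbalance in serve type arose from how return points were allocated, not from anything the player did; and serve type independently affects the outcome. The pooled gap is confounded — condition on serve type.
Within each level — second serve: 44.3% vs 65.4%; first serve: 16.2% vs 28.6% — Moreno is higher every time.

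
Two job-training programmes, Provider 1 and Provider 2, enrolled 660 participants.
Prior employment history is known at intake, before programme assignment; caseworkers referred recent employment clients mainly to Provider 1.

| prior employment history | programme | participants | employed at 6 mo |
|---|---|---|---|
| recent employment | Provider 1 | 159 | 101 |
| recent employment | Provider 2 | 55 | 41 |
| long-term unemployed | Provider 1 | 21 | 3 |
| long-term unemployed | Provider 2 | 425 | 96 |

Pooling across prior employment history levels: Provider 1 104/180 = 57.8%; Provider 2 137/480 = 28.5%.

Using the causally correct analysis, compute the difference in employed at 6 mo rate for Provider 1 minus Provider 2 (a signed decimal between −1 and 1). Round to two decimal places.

-0.09

Nothing the programme does changes prior employment history; the imbalance is an allocation artefact. With prior employment history also predicting the outcome, the pooled figure is confounded, and the within-stratum comparison is the causal one.
Adjusting over the population distribution of prior employment history: 0.324·(0.635−0.745) + 0.676·(0.143−0.226) = -0.092.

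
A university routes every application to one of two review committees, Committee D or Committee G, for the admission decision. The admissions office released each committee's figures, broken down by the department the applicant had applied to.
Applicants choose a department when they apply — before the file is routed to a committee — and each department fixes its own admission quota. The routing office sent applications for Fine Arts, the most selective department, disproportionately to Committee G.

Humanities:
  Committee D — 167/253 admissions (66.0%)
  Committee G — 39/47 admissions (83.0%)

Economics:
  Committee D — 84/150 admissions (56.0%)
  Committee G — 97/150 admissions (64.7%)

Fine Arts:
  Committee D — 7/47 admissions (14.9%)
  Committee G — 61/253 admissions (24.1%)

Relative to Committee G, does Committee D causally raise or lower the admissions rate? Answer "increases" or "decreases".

Department satisfies the back-door criterion: it is not a descendant of the review committee, and it blocks the spurious path from review committee to outcome. Adjusting for it (i.e., using the within-department rates) gives the causal effect.
Within each level — Humanities: 66.0% vs 83.0%; Economics: 56.0% vs 64.7%; Fine Arts: 14.9% vs 24.1% — Committee G is higher every time.

decreases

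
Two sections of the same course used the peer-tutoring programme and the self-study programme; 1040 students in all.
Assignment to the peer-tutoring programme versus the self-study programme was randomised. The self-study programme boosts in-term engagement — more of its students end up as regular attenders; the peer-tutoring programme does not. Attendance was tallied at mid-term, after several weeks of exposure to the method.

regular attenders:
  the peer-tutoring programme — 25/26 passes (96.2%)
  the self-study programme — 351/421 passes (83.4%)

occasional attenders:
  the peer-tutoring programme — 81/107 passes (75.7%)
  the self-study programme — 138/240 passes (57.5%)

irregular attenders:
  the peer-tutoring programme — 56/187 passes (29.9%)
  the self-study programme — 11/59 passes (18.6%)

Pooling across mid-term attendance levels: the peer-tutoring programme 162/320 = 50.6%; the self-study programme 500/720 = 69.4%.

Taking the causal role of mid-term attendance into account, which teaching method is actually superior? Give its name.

the peer-tutoring programme is higher inside every mid-term attendance stratum but the self-study programme is higher in aggregate. Whether to stratify depends on how mid-term attendance relates to the teaching method.
The distribution of mid-term attendance is itself part of what the teaching method does — it is an intermediate outcome. Holding it fixed would remove that part of the effect; the total effect is the pooled difference.
Pooled: the peer-tutoring programme 50.6% vs the self-study programme 69.4%; the self-study programme is higher overall.

the self-study programme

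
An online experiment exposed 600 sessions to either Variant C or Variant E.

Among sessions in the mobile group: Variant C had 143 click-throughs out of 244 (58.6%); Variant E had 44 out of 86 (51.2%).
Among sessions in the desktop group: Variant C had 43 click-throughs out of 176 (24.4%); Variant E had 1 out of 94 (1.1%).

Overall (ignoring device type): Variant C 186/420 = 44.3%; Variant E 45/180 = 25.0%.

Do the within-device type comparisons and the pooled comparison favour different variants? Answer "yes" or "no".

no

Within each device type level (mobile 58.6% vs 51.2%; desktop 24.4% vs 1.1%), Variant C has the higher rate every time. Pooled: 44.3% vs 25.0% — Variant C has the higher rate overall. They agree.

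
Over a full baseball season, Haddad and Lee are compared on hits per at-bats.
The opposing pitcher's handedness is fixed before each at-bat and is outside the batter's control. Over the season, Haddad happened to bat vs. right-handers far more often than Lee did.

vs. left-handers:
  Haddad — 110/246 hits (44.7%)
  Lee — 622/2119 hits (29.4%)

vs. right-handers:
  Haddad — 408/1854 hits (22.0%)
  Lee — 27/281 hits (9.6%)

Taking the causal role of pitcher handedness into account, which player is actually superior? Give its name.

Since pitcher handedness is a pre-existing factor (not a product of the player) and it affects the outcome on its own, it is a confounder. The stratified rates, not the pooled rate, identify the causal effect.
Within each level — vs. left-handers: 44.7% vs 29.4%; vs. right-handers: 22.0% vs 9.6% — Haddad is higher every time.

Haddad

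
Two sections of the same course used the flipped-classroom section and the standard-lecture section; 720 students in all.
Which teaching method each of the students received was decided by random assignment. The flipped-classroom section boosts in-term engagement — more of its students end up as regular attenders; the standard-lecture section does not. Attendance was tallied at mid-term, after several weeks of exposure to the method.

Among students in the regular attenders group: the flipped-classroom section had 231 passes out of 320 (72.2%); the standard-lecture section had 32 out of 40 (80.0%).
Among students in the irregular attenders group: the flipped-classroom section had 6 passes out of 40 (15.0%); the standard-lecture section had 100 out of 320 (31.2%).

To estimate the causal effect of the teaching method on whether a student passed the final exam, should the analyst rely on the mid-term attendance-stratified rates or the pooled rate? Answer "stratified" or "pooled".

Mid-term attendance lies on the pathway teaching method → mid-term attendance → outcome, so adjusting for it blocks the indirect effect. For the total causal effect of teaching method, use the unadjusted pooled rates.
Pooled: the flipped-classroom section 65.8% vs the standard-lecture section 36.7%; the flipped-classroom section is higher overall.

pooled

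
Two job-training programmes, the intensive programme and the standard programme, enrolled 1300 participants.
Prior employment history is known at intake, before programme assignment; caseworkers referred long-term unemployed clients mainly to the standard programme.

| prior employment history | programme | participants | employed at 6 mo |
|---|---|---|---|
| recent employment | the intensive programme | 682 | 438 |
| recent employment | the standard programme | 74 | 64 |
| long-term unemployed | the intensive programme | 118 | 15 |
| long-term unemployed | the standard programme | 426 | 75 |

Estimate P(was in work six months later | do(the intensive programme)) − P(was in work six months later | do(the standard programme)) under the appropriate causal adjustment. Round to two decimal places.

Prior employment history differs across programmes for reasons unrelated to any effect of the programme itself, and it separately predicts the outcome — a classic confounder. We must compare within prior employment history levels.
Adjusting over the population distribution of prior employment history: 0.582·(0.642−0.865) + 0.418·(0.127−0.176) = -0.150.

-0.15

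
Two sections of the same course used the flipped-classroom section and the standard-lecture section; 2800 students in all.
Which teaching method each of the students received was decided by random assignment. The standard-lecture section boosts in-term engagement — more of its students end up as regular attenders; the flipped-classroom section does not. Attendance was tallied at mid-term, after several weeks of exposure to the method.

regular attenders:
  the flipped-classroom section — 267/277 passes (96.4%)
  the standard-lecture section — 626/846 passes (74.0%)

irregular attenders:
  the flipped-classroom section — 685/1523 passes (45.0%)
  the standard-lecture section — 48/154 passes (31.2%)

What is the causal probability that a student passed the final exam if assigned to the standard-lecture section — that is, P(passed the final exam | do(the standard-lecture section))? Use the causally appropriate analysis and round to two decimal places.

Within every mid-term attendance level the flipped-classroom section has the higher rate, yet pooled the standard-lecture section does — Simpson's reversal.
Mid-term attendance lies on the pathway teaching method → mid-term attendance → outcome, so adjusting for it blocks the indirect effect. For the total causal effect of teaching method, use the unadjusted pooled rates.
So P(outcome | do(the standard-lecture section)) is just the pooled rate for the standard-lecture section: 674/1000 = 0.674.

0.67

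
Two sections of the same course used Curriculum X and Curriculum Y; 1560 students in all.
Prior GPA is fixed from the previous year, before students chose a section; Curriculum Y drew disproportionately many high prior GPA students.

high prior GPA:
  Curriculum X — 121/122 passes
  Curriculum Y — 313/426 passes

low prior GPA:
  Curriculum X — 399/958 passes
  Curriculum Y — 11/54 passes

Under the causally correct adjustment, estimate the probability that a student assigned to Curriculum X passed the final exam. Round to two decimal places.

Curriculum X is higher inside every prior GPA band stratum but Curriculum Y is higher in aggregate. Whether to stratify depends on how prior GPA band relates to the teaching method.
Here prior GPA band is a common cause — it drives both which teaching method a case falls under and the outcome. The crude comparison mixes populations; the stratum-specific rates are the causally relevant ones.
Standardising Curriculum X to the population prior GPA band mix: 0.351·121/122 + 0.649·399/958 = 0.619.

0.62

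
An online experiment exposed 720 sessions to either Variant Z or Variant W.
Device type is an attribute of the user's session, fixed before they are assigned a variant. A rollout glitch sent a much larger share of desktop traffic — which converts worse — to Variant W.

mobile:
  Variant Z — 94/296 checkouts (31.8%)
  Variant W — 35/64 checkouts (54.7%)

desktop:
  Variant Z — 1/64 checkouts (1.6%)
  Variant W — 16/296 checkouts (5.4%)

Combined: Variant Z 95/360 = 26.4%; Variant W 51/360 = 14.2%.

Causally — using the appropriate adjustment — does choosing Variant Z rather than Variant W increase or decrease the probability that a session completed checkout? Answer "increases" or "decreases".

decreases

The stratified and pooled comparisons disagree (Variant W wins within each device type; Variant Z wins overall), so the answer turns on the causal role of device type.
Device type is set before the variant has any effect — it is not caused by the variant — and it independently drives the outcome. That makes it a confounder, so the causal comparison is within device type levels.
Within each level — mobile: 31.8% vs 54.7%; desktop: 1.6% vs 5.4% — Variant W is higher every time.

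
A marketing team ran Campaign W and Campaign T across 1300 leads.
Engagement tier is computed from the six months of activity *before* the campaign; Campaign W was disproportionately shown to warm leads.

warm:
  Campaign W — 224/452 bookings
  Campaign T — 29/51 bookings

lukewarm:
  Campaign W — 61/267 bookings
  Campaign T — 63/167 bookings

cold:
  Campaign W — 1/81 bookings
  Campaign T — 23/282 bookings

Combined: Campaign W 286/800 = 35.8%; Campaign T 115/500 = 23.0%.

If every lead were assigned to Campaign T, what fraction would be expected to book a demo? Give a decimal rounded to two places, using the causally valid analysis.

0.37

Here engagement tier is a common cause — it drives both which campaign a case falls under and the outcome. The crude comparison mixes populations; the stratum-specific rates are the causally relevant ones.
Standardising Campaign T to the population engagement tier mix: 0.387·29/51 + 0.334·63/167 + 0.279·23/282 = 0.369.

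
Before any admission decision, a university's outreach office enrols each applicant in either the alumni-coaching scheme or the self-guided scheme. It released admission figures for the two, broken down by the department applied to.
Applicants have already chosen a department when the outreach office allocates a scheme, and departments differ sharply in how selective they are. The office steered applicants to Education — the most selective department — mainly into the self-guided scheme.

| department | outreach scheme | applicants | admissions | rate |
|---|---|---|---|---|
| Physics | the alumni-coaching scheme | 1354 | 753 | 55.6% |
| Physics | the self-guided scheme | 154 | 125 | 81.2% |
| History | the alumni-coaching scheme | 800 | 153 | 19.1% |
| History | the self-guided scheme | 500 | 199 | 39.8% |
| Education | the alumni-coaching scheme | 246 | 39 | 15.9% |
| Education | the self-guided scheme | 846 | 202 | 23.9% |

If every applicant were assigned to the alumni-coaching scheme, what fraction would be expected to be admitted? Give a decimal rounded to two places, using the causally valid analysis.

The imbalance in department arose from how applicants were allocated, not from anything the outreach scheme did; and department independently affects the outcome. The pooled gap is confounded — condition on department.
Standardising the alumni-coaching scheme to the population department mix: 0.387·753/1354 + 0.333·153/800 + 0.280·39/246 = 0.323.

0.32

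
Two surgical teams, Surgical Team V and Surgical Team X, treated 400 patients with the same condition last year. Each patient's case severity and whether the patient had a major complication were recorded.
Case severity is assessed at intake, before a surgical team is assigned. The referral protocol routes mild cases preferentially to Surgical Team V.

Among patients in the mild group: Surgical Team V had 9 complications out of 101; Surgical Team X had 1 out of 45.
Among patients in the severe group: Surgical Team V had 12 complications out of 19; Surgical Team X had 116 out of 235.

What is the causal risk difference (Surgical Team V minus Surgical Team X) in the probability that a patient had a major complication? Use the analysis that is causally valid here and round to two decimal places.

+0.11

Case severity satisfies the back-door criterion: it is not a descendant of the surgical team, and it blocks the spurious path from surgical team to outcome. Adjusting for it (i.e., using the within-case severity rates) gives the causal effect.
Adjusting over the population distribution of case severity: 0.365·(0.089−0.022) + 0.635·(0.632−0.494) = +0.112.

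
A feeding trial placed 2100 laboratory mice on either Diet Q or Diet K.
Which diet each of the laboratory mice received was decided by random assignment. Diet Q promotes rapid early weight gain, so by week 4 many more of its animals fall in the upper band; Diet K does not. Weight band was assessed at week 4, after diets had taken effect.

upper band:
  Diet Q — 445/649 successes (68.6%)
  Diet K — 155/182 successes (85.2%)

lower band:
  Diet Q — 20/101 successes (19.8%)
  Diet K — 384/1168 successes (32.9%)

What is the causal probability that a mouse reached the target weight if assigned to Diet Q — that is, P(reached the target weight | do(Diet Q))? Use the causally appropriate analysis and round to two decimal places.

0.62

Week-4 weight band is recorded after the diet and is itself shifted by it — it sits on the causal path from diet to outcome. Conditioning on a mediator would strip out part of the effect we want; the pooled comparison gives the total causal effect.
So P(outcome | do(Diet Q)) is just the pooled rate for Diet Q: 465/750 = 0.620.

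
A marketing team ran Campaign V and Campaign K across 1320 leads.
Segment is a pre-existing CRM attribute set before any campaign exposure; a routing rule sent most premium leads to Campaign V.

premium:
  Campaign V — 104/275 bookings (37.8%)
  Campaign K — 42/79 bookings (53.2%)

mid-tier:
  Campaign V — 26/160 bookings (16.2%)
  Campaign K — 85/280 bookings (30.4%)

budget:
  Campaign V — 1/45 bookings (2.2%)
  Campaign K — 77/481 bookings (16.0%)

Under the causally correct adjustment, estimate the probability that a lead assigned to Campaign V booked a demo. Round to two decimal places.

Customer segment differs across campaigns for reasons unrelated to any effect of the campaign itself, and it separately predicts the outcome — a classic confounder. We must compare within customer segment levels.
Standardising Campaign V to the population customer segment mix: 0.268·104/275 + 0.333·26/160 + 0.398·1/45 = 0.164.

0.16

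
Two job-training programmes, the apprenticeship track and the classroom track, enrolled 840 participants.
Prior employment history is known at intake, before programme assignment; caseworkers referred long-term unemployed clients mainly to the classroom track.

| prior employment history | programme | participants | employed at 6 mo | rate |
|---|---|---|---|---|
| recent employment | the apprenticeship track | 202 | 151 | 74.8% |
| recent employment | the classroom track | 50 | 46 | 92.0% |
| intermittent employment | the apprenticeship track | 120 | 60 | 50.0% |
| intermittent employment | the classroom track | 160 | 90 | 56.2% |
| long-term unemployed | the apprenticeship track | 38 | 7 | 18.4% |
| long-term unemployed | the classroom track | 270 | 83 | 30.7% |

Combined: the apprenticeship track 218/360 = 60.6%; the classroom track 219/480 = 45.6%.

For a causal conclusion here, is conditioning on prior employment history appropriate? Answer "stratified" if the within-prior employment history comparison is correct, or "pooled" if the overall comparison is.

Nothing the programme does changes prior employment history; the imbalance is an allocation artefact. With prior employment history also predicting the outcome, the pooled figure is confounded, and the within-stratum comparison is the causal one.
Within each level — recent employment: 74.8% vs 92.0%; intermittent employment: 50.0% vs 56.2%; long-term unemployed: 18.4% vs 30.7% — the classroom track is higher every time.

stratified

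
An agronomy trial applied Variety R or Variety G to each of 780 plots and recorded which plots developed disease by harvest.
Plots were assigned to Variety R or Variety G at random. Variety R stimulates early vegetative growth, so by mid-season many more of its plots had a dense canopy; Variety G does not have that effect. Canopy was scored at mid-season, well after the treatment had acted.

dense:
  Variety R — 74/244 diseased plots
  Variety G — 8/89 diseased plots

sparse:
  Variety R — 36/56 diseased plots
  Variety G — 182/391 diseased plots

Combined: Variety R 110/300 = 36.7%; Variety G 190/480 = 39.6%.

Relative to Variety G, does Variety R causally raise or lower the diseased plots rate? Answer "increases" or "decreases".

Within every mid-season canopy level Variety G has the lower rate, yet pooled Variety R does — Simpson's reversal.
Stratifying would compare varietys among plots the varietys themselves sorted into mid-season canopy groups — a form of selection on an intermediate. The unconditioned pooled rates give the total causal effect.
Pooled: Variety R 36.7% vs Variety G 39.6%; Variety R is lower overall.

decreases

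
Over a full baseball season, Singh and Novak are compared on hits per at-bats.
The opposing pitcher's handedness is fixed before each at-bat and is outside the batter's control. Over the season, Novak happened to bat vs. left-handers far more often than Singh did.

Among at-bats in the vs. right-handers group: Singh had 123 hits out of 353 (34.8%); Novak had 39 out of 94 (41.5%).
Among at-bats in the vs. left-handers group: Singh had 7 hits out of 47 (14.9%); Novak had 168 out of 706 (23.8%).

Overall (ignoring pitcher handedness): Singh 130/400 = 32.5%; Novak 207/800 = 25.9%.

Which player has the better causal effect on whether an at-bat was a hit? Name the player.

Novak

Here pitcher handedness is a common cause — it drives both which player a case falls under and the outcome. The crude comparison mixes populations; the stratum-specific rates are the causally relevant ones.
Within each level — vs. right-handers: 34.8% vs 41.5%; vs. left-handers: 14.9% vs 23.8% — Novak is higher every time.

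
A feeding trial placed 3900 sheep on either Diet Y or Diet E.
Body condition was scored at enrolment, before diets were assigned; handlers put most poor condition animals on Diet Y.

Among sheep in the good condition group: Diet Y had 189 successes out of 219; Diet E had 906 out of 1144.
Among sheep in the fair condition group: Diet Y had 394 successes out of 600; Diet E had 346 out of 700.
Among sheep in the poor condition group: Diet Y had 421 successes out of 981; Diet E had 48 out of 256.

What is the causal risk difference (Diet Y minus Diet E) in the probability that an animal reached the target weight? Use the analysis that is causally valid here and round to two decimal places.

Since starting body condition is a pre-existing factor (not a product of the diet) and it affects the outcome on its own, it is a confounder. The stratified rates, not the pooled rate, identify the causal effect.
Adjusting over the population distribution of starting body condition: 0.349·(0.863−0.792) + 0.333·(0.657−0.494) + 0.317·(0.429−0.188) = +0.156.

+0.16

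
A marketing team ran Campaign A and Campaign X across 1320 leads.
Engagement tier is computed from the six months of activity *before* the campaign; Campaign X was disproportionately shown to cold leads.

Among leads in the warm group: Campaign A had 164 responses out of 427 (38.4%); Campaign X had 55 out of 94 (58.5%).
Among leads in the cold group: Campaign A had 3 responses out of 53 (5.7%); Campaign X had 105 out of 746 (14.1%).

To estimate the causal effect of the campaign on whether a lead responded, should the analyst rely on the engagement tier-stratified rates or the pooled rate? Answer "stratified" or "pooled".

Here engagement tier is a common cause — it drives both which campaign a case falls under and the outcome. The crude comparison mixes populations; the stratum-specific rates are the causally relevant ones.
Within each level — warm: 38.4% vs 58.5%; cold: 5.7% vs 14.1% — Campaign X is higher every time.

stratified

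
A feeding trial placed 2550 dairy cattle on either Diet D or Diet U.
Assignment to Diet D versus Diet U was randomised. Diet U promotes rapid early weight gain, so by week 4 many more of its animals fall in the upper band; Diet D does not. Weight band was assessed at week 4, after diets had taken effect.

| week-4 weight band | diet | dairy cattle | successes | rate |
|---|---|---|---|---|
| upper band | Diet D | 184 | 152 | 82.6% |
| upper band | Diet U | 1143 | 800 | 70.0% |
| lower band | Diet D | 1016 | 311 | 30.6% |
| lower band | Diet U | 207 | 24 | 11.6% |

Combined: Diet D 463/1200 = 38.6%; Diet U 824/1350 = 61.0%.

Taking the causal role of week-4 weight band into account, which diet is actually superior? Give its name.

Stratifying would compare diets among dairy cattle the diets themselves sorted into week-4 weight band groups — a form of selection on an intermediate. The unconditioned pooled rates give the total causal effect.
Pooled: Diet D 38.6% vs Diet U 61.0%; Diet U is higher overall.

Diet U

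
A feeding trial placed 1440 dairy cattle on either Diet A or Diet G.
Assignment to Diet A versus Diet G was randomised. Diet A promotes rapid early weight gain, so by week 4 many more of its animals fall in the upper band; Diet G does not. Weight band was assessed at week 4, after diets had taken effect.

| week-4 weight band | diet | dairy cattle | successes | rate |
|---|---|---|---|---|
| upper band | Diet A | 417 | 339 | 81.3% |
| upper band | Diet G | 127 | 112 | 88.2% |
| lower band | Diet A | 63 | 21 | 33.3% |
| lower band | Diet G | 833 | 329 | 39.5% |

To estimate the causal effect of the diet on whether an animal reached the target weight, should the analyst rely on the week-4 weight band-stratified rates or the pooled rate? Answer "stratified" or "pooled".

pooled

The stratified and pooled comparisons disagree (Diet G wins within each week-4 weight band; Diet A wins overall), so the answer turns on the causal role of week-4 weight band.
Week-4 weight band is recorded after the diet and is itself shifted by it — it sits on the causal path from diet to outcome. Conditioning on a mediator would strip out part of the effect we want; the pooled comparison gives the total causal effect.
Pooled: Diet A 75.0% vs Diet G 45.9%; Diet A is higher overall.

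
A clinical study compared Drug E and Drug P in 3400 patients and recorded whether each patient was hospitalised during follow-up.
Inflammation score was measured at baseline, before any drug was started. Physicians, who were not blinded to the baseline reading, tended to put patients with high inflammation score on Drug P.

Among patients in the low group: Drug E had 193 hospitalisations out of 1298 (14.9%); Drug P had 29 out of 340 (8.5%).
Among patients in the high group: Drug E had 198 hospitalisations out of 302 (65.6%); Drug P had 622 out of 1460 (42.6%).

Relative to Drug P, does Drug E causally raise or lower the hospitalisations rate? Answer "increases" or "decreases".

increases

The inflammation score-specific comparison favours Drug P throughout, but the pooled figures favour Drug E. The question is whether to condition on inflammation score.
Inflammation score satisfies the back-door criterion: it is not a descendant of the drug, and it blocks the spurious path from drug to outcome. Adjusting for it (i.e., using the within-inflammation score rates) gives the causal effect.
Within each level — low: 14.9% vs 8.5%; high: 65.6% vs 42.6% — Drug P is lower every time.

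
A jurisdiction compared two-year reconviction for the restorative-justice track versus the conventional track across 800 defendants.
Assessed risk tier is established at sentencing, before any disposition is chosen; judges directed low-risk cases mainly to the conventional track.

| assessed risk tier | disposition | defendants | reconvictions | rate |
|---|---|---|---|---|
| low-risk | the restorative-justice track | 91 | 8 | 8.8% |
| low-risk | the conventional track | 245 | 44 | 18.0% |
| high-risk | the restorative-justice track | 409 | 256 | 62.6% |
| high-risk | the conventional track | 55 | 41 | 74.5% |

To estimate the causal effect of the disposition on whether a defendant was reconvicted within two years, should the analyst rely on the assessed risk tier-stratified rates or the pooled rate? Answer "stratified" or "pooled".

stratified

Here assessed risk tier is a common cause — it drives both which disposition a case falls under and the outcome. The crude comparison mixes populations; the stratum-specific rates are the causally relevant ones.
Within each level — low-risk: 8.8% vs 18.0%; high-risk: 62.6% vs 74.5% — the restorative-justice track is lower every time.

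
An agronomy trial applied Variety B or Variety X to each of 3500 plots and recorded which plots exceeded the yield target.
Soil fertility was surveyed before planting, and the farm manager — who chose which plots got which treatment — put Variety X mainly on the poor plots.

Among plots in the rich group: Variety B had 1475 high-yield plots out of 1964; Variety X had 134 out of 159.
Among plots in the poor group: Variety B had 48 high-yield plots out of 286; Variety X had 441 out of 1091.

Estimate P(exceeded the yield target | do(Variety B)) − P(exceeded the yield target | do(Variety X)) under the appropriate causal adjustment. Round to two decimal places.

Within every soil fertility level Variety X has the higher rate, yet pooled Variety B does — Simpson's reversal.
The imbalance in soil fertility arose from how plots were allocated, not from anything the variety did; and soil fertility independently affects the outcome. The pooled gap is confounded — condition on soil fertility.
Adjusting over the population distribution of soil fertility: 0.607·(0.751−0.843) + 0.393·(0.168−0.404) = -0.149.

-0.15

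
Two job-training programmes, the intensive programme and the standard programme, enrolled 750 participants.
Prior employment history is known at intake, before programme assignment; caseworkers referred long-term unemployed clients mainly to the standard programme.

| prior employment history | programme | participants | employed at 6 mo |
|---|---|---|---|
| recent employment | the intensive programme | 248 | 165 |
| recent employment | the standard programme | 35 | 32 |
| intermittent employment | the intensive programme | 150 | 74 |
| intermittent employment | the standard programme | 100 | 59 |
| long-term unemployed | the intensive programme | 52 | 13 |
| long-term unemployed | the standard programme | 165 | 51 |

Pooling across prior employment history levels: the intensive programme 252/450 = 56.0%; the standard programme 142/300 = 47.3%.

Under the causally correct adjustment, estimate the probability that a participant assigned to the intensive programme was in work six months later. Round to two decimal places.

Nothing the programme does changes prior employment history; the imbalance is an allocation artefact. With prior employment history also predicting the outcome, the pooled figure is confounded, and the within-stratum comparison is the causal one.
Standardising the intensive programme to the population prior employment history mix: 0.377·165/248 + 0.333·74/150 + 0.289·13/52 = 0.488.

0.49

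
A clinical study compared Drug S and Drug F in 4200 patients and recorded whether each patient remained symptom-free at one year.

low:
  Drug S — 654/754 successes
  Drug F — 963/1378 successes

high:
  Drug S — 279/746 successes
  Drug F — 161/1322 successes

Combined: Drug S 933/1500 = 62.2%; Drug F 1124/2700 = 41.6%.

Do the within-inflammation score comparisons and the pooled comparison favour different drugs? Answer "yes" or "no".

Within each inflammation score level (low 86.7% vs 69.9%; high 37.4% vs 12.2%), Drug S has the higher rate every time. Pooled: 62.2% vs 41.6% — Drug S has the higher rate overall. They agree.

no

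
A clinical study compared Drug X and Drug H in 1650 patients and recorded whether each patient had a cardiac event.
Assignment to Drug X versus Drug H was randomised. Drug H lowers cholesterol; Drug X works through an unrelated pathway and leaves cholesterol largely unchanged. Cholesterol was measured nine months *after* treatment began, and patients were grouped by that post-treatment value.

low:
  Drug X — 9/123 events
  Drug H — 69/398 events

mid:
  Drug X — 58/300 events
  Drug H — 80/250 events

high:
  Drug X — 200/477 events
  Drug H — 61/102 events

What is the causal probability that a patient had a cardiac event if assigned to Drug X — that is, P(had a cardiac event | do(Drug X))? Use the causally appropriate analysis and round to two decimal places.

0.30

Cholesterol is downstream of the drug. One should not condition on a consequence of treatment, so the overall rates are the right comparison.
So P(outcome | do(Drug X)) is just the pooled rate for Drug X: 267/900 = 0.297.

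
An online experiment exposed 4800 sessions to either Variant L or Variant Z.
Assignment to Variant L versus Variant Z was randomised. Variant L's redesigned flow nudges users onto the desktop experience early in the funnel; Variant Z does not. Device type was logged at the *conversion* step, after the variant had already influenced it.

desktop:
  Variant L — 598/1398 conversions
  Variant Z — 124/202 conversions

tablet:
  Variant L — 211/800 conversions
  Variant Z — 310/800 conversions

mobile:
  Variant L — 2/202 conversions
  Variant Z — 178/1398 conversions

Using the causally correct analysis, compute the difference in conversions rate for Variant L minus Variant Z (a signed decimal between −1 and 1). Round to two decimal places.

Device type is recorded after the variant and is itself shifted by it — it sits on the causal path from variant to outcome. Conditioning on a mediator would strip out part of the effect we want; the pooled comparison gives the total causal effect.
The causal difference is the pooled difference: 0.338 − 0.255 = +0.083.

+0.08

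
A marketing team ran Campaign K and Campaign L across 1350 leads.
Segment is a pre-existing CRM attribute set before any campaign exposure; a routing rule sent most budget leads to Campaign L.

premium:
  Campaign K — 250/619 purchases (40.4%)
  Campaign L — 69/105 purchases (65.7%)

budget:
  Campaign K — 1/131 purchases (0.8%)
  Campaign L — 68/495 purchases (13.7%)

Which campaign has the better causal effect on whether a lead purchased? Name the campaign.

The stratified and pooled comparisons disagree (Campaign L wins within each customer segment; Campaign K wins overall), so the answer turns on the causal role of customer segment.
Customer segment differs across campaigns for reasons unrelated to any effect of the campaign itself, and it separately predicts the outcome — a classic confounder. We must compare within customer segment levels.
Within each level — premium: 40.4% vs 65.7%; budget: 0.8% vs 13.7% — Campaign L is higher every time.

Campaign L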